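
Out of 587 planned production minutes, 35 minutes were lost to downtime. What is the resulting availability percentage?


Formula: Availability = (Planned Time - Downtime) / Planned Time * 100
Uptime = 587 - 35 = 552 min
Availability = 552 / 587 * 100 = 94.0%

94.0%


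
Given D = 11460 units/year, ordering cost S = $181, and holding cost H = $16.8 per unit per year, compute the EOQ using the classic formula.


Formula: EOQ = sqrt(2 * D * S / H)
Numerator: 2 * 11460 * 181 = 4148520
2DS/H = 4148520 / 16.8 = 246935.7
EOQ = sqrt(246935.7) = 496.9 units

496.9 units


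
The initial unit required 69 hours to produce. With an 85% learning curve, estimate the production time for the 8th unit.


Formula: T_n = T_1 * (learning_rate)^(log2(n)) where learning_rate = rate/100
Doublings = log2(8) = 3
T_n = 69 * 0.85^3
T_n = 69 * 0.6141 = 42.4 hours

42.4 hours


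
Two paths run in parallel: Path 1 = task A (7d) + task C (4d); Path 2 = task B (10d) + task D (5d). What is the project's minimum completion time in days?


Path 1 = 7 + 4 = 11 days
Path 2 = 10 + 5 = 15 days
Duration = max(11, 15) = 15 days

15 days


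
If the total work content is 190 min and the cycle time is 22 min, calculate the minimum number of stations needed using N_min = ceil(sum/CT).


Formula: N_min = ceil(Sum of Task Times / Cycle Time)
N_min = ceil(190 min / 22 min) = ceil(8.6364)
N_min = 9 stations

9


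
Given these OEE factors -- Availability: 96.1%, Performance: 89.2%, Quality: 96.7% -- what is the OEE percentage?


Formula: OEE = Availability * Performance * Quality / 10000
A * P = 96.1% * 89.2% / 100 = 85.72%
OEE = 85.72% * 96.7% / 100 = 82.9%

82.9%


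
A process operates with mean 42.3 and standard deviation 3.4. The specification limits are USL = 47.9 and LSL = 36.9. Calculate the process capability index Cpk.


Cpu = (47.9 - 42.3) / (3 * 3.4) = 0.55
Cpl = (42.3 - 36.9) / (3 * 3.4) = 0.53
Cpk = min(0.55, 0.53) = 0.53

0.53


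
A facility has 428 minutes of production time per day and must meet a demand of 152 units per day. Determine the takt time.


Formula: Takt Time = Available Production Time / Customer Demand
Takt = 428 min/day / 152 units/day
Takt = 2.82 min/unit

2.82 min/unit


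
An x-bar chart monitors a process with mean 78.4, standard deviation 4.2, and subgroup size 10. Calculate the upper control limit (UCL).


UCL = 78.4 + 3 * 4.2 / sqrt(10)

82.38


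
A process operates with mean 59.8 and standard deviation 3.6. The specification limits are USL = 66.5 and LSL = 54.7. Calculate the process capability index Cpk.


Cpu = (66.5 - 59.8) / (3 * 3.6) = 0.62
Cpl = (59.8 - 54.7) / (3 * 3.6) = 0.47
Cpk = min(0.62, 0.47) = 0.47

0.47


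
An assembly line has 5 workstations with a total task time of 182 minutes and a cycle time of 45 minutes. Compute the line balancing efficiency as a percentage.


Formula: Efficiency = Sum of Task Times / (N_stations * CT) * 100
Total station capacity = 5 stations * 45 min = 225 min
Efficiency = 182 / 225 * 100 = 80.9%

80.9%


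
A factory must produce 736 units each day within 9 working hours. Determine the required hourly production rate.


Formula: Production Rate = Daily Demand / Available Hours
Rate = 736 units/day / 9 hours/day
Rate = 81.8 units/hour

81.8 units/hour


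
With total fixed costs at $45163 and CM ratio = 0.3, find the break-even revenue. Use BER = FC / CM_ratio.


Formula: BER = Fixed Costs / Contribution Margin Ratio
BER = $45163 / 0.3
BER = $150543.33 (to the nearest cent)

$150543.33


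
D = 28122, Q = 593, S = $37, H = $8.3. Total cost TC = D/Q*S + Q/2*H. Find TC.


TC = 28122/593 * 37 + 593/2 * 8.3

$4215.61


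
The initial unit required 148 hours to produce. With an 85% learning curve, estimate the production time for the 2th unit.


Formula: T_n = T_1 * (learning_rate)^(log2(n)) where learning_rate = rate/100
Doublings = log2(2) = 1
T_n = 148 * 0.85^1
T_n = 148 * 0.85 = 125.8 hours

125.8 hours


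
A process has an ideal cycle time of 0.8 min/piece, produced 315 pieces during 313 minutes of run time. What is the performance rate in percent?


Formula: Performance = (Ideal CT * Total Count) / Run Time * 100
Ideal output time = 0.8 * 315 = 252.0 min
Performance = 252.0 / 313 * 100 = 80.5%

80.5%


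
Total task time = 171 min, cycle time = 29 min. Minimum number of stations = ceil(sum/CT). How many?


Formula: N_min = ceil(Sum of Task Times / Cycle Time)
N_min = ceil(171 min / 29 min) = ceil(5.8966)
N_min = 6 stations

6


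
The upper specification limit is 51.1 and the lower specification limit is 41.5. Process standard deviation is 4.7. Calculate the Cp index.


Cp = (51.1 - 41.5) / (6 * 4.7)

0.34


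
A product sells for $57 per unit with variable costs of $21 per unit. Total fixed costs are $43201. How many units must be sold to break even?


Formula: BEQ = Fixed Costs / (Price - Variable Cost)
Contribution margin = $57 - $21 = $36/unit
BEQ = ceil($43201 / $36/unit) = ceil(1200.03) = 1201 units

1201 units


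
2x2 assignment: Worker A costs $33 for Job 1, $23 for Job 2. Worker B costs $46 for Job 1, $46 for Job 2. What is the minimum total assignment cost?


Option 1: A->1 + B->2 = $33 + $46 = $79
Option 2: A->2 + B->1 = $23 + $46 = $69
Min cost = min($79, $69) = $69

$69


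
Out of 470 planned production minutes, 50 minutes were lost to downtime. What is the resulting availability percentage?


Formula: Availability = (Planned Time - Downtime) / Planned Time * 100
Uptime = 470 - 50 = 420 min
Availability = 420 / 470 * 100 = 89.4%

89.4%


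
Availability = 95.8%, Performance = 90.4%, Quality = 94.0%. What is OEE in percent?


Formula: OEE = Availability * Performance * Quality / 10000
A * P = 95.8% * 90.4% / 100 = 86.6%
OEE = 86.6% * 94.0% / 100 = 81.4%

81.4%


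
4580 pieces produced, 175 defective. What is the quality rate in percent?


Formula: Quality Rate = Good Pieces / Total Pieces * 100
Good pieces = 4580 - 175 = 4405
QR = 4405 / 4580 * 100 = 96.2%

96.2%


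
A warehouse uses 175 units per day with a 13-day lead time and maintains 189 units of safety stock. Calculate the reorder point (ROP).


Formula: ROP = (Daily Demand * Lead Time) + Safety Stock
Demand during lead time = 175 * 13 = 2275 units
ROP = 2275 + 189 = 2464 units

2464 units


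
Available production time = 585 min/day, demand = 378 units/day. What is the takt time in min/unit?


Formula: Takt Time = Available Production Time / Customer Demand
Takt = 585 min/day / 378 units/day
Takt = 1.55 min/unit

1.55 min/unit


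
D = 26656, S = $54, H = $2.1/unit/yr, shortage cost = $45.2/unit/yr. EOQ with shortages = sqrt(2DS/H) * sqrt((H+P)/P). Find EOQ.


Formula: EOQ* = sqrt(2DS/H) * sqrt((H+P)/P)
Base EOQ = sqrt(2*26656*54/2.1) = 1170.85 units
Correction = sqrt((2.1+45.2)/45.2) = 1.02297
EOQ* = 1170.85 * 1.02297 = 1197.7 units

1197.7 units


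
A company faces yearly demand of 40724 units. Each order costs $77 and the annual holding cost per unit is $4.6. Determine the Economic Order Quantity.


Formula: EOQ = sqrt(2 * D * S / H)
Numerator: 2 * 40724 * 77 = 6271496
2DS/H = 6271496 / 4.6 = 1363368.7
EOQ = sqrt(1363368.7) = 1167.6 units

1167.6 units


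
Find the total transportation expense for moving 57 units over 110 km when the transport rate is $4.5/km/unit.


TC = dist * cost * units = 110 * 4.5 * 57 = $28215.00

$28215.00


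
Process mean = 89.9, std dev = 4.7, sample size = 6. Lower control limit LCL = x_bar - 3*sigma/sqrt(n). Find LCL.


LCL = 89.9 - 3 * 4.7 / sqrt(6)

84.14


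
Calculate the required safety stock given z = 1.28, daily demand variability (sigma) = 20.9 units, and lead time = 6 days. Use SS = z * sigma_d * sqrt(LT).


Formula: SS = z * sigma_d * sqrt(LT)
sqrt(LT) = sqrt(6) = 2.4495
SS = 1.28 * 20.9 * 2.4495
SS = 65.5 units

65.5 units


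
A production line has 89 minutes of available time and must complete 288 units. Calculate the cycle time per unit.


Formula: CT = Available Time / Number of Units
CT = 89 min / 288 units
CT = 0.31 min/unit

0.31 min/unit


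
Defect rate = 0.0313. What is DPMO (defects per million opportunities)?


DPMO = defect_rate * 1000000 = 0.0313 * 1000000

31300


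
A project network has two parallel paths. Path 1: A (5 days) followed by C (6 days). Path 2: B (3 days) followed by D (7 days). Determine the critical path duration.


Path 1 = 5 + 6 = 11 days
Path 2 = 3 + 7 = 10 days
Duration = max(11, 10) = 11 days

11 days


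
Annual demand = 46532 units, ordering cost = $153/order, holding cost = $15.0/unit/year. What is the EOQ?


Formula: EOQ = sqrt(2 * D * S / H)
Numerator: 2 * 46532 * 153 = 14238792
2DS/H = 14238792 / 15.0 = 949252.8
EOQ = sqrt(949252.8) = 974.3 units

974.3 units


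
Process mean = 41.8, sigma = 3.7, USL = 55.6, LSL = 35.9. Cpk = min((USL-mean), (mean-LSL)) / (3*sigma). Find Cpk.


Cpu = (55.6 - 41.8) / (3 * 3.7) = 1.24
Cpl = (41.8 - 35.9) / (3 * 3.7) = 0.53
Cpk = min(1.24, 0.53) = 0.53

0.53


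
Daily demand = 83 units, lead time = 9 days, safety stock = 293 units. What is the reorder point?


Formula: ROP = (Daily Demand * Lead Time) + Safety Stock
Demand during lead time = 83 * 9 = 747 units
ROP = 747 + 293 = 1040 units

1040 units


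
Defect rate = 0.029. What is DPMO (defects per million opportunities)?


DPMO = defect_rate * 1000000 = 0.029 * 1000000

29000


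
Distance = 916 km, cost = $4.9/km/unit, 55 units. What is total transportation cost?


TC = dist * cost * units = 916 * 4.9 * 55 = $246862.00

$246862.00


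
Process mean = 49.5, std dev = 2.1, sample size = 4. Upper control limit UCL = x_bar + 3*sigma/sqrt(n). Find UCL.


UCL = 49.5 + 3 * 2.1 / sqrt(4)

52.65


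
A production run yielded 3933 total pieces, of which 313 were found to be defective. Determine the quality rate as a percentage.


Formula: Quality Rate = Good Pieces / Total Pieces * 100
Good pieces = 3933 - 313 = 3620
QR = 3620 / 3933 * 100 = 92.0%

92.0%


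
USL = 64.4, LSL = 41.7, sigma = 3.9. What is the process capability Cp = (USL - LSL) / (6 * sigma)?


Cp = (64.4 - 41.7) / (6 * 3.9)

0.97


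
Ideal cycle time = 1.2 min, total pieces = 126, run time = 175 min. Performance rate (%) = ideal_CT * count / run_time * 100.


Formula: Performance = (Ideal CT * Total Count) / Run Time * 100
Ideal output time = 1.2 * 126 = 151.2 min
Performance = 151.2 / 175 * 100 = 86.4%

86.4%


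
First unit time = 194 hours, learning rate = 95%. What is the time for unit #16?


Formula: T_n = T_1 * (learning_rate)^(log2(n)) where learning_rate = rate/100
Doublings = log2(16) = 4
T_n = 194 * 0.95^4
T_n = 194 * 0.8145 = 158.0 hours

158.0 hours


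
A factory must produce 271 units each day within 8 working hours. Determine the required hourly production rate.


Formula: Production Rate = Daily Demand / Available Hours
Rate = 271 units/day / 8 hours/day
Rate = 33.9 units/hour

33.9 units/hour


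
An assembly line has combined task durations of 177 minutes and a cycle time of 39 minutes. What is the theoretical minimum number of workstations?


Formula: N_min = ceil(Sum of Task Times / Cycle Time)
N_min = ceil(177 min / 39 min) = ceil(4.5385)
N_min = 5 stations

5


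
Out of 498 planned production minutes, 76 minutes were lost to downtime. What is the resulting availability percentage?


Formula: Availability = (Planned Time - Downtime) / Planned Time * 100
Uptime = 498 - 76 = 422 min
Availability = 422 / 498 * 100 = 84.7%

84.7%


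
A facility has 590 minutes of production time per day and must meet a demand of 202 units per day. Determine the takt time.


Formula: Takt Time = Available Production Time / Customer Demand
Takt = 590 min/day / 202 units/day
Takt = 2.92 min/unit

2.92 min/unit


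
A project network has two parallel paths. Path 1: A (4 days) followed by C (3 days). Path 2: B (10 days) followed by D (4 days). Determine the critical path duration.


Path 1 = 4 + 3 = 7 days
Path 2 = 10 + 4 = 14 days
Duration = max(7, 14) = 14 days

14 days


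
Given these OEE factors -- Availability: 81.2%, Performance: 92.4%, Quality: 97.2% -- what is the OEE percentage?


Formula: OEE = Availability * Performance * Quality / 10000
A * P = 81.2% * 92.4% / 100 = 75.03%
OEE = 75.03% * 97.2% / 100 = 72.9%

72.9%


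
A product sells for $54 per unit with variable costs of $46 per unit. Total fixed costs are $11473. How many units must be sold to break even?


Formula: BEQ = Fixed Costs / (Price - Variable Cost)
Contribution margin = $54 - $46 = $8/unit
BEQ = ceil($11473 / $8/unit) = ceil(1434.12) = 1435 units

1435 units


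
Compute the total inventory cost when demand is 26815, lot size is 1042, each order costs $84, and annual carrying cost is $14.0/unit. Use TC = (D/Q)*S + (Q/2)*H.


TC = 26815/1042 * 84 + 1042/2 * 14.0

$9455.67


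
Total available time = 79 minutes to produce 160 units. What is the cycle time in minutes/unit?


Formula: CT = Available Time / Number of Units
CT = 79 min / 160 units
CT = 0.49 min/unit

0.49 min/unit


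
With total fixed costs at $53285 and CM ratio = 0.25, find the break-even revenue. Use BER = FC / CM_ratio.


Formula: BER = Fixed Costs / Contribution Margin Ratio
BER = $53285 / 0.25
BER = $213140.00 (to the nearest cent)

$213140.00


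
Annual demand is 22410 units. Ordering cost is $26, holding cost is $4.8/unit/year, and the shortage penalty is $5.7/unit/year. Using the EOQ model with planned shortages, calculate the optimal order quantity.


Formula: EOQ* = sqrt(2DS/H) * sqrt((H+P)/P)
Base EOQ = sqrt(2*22410*26/4.8) = 492.72 units
Correction = sqrt((4.8+5.7)/5.7) = 1.35724
EOQ* = 492.72 * 1.35724 = 668.7 units

668.7 units


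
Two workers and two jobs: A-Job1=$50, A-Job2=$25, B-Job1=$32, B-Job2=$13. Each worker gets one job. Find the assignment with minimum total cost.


Option 1: A->1 + B->2 = $50 + $13 = $63
Option 2: A->2 + B->1 = $25 + $32 = $57
Min cost = min($63, $57) = $57

$57


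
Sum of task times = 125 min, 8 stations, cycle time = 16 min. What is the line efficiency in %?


Formula: Efficiency = Sum of Task Times / (N_stations * CT) * 100
Total station capacity = 8 stations * 16 min = 128 min
Efficiency = 125 / 128 * 100 = 97.7%

97.7%


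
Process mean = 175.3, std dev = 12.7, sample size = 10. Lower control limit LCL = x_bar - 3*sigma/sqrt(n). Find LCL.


LCL = 175.3 - 3 * 12.7 / sqrt(10)

163.25


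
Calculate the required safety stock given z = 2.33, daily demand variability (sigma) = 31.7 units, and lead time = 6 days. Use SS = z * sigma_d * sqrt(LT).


Formula: SS = z * sigma_d * sqrt(LT)
sqrt(LT) = sqrt(6) = 2.4495
SS = 2.33 * 31.7 * 2.4495
SS = 180.9 units

180.9 units


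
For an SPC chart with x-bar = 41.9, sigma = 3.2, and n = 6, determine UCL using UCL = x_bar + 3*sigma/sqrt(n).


UCL = 41.9 + 3 * 3.2 / sqrt(6)

45.82


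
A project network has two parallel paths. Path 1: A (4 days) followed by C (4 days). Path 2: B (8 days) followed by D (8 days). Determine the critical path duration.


Path 1 = 4 + 4 = 8 days
Path 2 = 8 + 8 = 16 days
Duration = max(8, 16) = 16 days

16 days


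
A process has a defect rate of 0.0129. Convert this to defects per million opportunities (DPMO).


DPMO = defect_rate * 1000000 = 0.0129 * 1000000

12900


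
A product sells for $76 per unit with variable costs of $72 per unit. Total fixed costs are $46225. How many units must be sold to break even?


Formula: BEQ = Fixed Costs / (Price - Variable Cost)
Contribution margin = $76 - $72 = $4/unit
BEQ = ceil($46225 / $4/unit) = ceil(11556.25) = 11557 units

11557 units


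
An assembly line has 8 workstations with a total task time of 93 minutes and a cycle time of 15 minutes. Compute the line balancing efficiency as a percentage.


Formula: Efficiency = Sum of Task Times / (N_stations * CT) * 100
Total station capacity = 8 stations * 15 min = 120 min
Efficiency = 93 / 120 * 100 = 77.5%

77.5%


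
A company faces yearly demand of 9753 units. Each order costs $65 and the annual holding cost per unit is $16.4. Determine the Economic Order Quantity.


Formula: EOQ = sqrt(2 * D * S / H)
Numerator: 2 * 9753 * 65 = 1267890
2DS/H = 1267890 / 16.4 = 77310.4
EOQ = sqrt(77310.4) = 278.0 units

278.0 units


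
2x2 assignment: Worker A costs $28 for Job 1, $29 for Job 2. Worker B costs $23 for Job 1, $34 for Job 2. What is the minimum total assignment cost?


Option 1: A->1 + B->2 = $28 + $34 = $62
Option 2: A->2 + B->1 = $29 + $23 = $52
Min cost = min($62, $52) = $52

$52


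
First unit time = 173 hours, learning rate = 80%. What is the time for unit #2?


Formula: T_n = T_1 * (learning_rate)^(log2(n)) where learning_rate = rate/100
Doublings = log2(2) = 1
T_n = 173 * 0.8^1
T_n = 173 * 0.8 = 138.4 hours

138.4 hours


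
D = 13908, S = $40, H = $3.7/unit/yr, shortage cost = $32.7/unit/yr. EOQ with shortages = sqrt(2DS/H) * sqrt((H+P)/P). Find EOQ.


Formula: EOQ* = sqrt(2DS/H) * sqrt((H+P)/P)
Base EOQ = sqrt(2*13908*40/3.7) = 548.37 units
Correction = sqrt((3.7+32.7)/32.7) = 1.05506
EOQ* = 548.37 * 1.05506 = 578.6 units

578.6 units


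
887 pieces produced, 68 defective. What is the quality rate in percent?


Formula: Quality Rate = Good Pieces / Total Pieces * 100
Good pieces = 887 - 68 = 819
QR = 819 / 887 * 100 = 92.3%

92.3%


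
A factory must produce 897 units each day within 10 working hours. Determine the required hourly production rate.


Formula: Production Rate = Daily Demand / Available Hours
Rate = 897 units/day / 10 hours/day
Rate = 89.7 units/hour

89.7 units/hour


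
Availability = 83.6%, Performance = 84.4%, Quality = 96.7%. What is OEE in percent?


Formula: OEE = Availability * Performance * Quality / 10000
A * P = 83.6% * 84.4% / 100 = 70.56%
OEE = 70.56% * 96.7% / 100 = 68.2%

68.2%


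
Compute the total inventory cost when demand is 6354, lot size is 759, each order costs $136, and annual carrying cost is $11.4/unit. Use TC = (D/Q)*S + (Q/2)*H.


TC = 6354/759 * 136 + 759/2 * 11.4

$5464.83


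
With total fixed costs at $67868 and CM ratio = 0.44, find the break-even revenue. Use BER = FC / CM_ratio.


Formula: BER = Fixed Costs / Contribution Margin Ratio
BER = $67868 / 0.44
BER = $154245.45 (to the nearest cent)

$154245.45


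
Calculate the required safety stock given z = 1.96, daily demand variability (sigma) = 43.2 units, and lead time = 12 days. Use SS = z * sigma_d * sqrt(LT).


Formula: SS = z * sigma_d * sqrt(LT)
sqrt(LT) = sqrt(12) = 3.4641
SS = 1.96 * 43.2 * 3.4641
SS = 293.3 units

293.3 units


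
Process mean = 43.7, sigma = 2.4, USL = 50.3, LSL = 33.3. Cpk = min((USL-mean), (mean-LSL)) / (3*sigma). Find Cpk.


Cpu = (50.3 - 43.7) / (3 * 2.4) = 0.92
Cpl = (43.7 - 33.3) / (3 * 2.4) = 1.44
Cpk = min(0.92, 1.44) = 0.92

0.92


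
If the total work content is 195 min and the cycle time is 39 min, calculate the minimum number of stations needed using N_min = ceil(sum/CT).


Formula: N_min = ceil(Sum of Task Times / Cycle Time)
N_min = ceil(195 min / 39 min) = ceil(5.0)
N_min = 5 stations

5


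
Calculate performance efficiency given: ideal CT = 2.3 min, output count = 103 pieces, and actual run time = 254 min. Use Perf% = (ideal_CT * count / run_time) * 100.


Formula: Performance = (Ideal CT * Total Count) / Run Time * 100
Ideal output time = 2.3 * 103 = 236.9 min
Performance = 236.9 / 254 * 100 = 93.3%

93.3%


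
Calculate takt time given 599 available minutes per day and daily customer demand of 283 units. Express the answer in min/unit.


Formula: Takt Time = Available Production Time / Customer Demand
Takt = 599 min/day / 283 units/day
Takt = 2.12 min/unit

2.12 min/unit


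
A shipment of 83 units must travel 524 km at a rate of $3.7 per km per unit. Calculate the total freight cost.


TC = dist * cost * units = 524 * 3.7 * 83 = $160920.40

$160920.40


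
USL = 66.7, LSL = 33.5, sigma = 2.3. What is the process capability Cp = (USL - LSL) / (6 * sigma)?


Cp = (66.7 - 33.5) / (6 * 2.3)

2.41


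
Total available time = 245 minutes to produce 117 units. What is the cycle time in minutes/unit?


Formula: CT = Available Time / Number of Units
CT = 245 min / 117 units
CT = 2.09 min/unit

2.09 min/unit


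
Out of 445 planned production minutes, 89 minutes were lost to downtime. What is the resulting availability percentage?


Formula: Availability = (Planned Time - Downtime) / Planned Time * 100
Uptime = 445 - 89 = 356 min
Availability = 356 / 445 * 100 = 80.0%

80.0%


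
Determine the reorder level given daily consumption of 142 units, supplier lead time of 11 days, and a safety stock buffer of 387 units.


Formula: ROP = (Daily Demand * Lead Time) + Safety Stock
Demand during lead time = 142 * 11 = 1562 units
ROP = 1562 + 387 = 1949 units

1949 units


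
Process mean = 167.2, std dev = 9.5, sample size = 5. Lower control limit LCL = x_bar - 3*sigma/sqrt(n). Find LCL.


LCL = 167.2 - 3 * 9.5 / sqrt(5)

154.45


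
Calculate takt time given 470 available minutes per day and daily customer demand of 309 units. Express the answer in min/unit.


Formula: Takt Time = Available Production Time / Customer Demand
Takt = 470 min/day / 309 units/day
Takt = 1.52 min/unit

1.52 min/unit


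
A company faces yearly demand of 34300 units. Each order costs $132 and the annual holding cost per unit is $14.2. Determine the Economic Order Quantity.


Formula: EOQ = sqrt(2 * D * S / H)
Numerator: 2 * 34300 * 132 = 9055200
2DS/H = 9055200 / 14.2 = 637690.1
EOQ = sqrt(637690.1) = 798.6 units

798.6 units


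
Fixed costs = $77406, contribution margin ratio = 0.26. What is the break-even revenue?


Formula: BER = Fixed Costs / Contribution Margin Ratio
BER = $77406 / 0.26
BER = $297715.38 (to the nearest cent)

$297715.38


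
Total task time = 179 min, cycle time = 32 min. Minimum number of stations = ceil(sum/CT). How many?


Formula: N_min = ceil(Sum of Task Times / Cycle Time)
N_min = ceil(179 min / 32 min) = ceil(5.5938)
N_min = 6 stations

6


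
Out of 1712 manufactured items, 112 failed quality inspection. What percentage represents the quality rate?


Formula: Quality Rate = Good Pieces / Total Pieces * 100
Good pieces = 1712 - 112 = 1600
QR = 1600 / 1712 * 100 = 93.5%

93.5%


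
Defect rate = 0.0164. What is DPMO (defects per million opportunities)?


DPMO = defect_rate * 1000000 = 0.0164 * 1000000

16400


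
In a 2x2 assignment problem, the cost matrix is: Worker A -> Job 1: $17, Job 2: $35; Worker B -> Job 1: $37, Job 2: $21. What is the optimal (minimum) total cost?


Option 1: A->1 + B->2 = $17 + $21 = $38
Option 2: A->2 + B->1 = $35 + $37 = $72
Min cost = min($38, $72) = $38

$38


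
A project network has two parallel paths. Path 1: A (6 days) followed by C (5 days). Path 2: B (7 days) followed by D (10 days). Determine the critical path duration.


Path 1 = 6 + 5 = 11 days
Path 2 = 7 + 10 = 17 days
Duration = max(11, 17) = 17 days

17 days


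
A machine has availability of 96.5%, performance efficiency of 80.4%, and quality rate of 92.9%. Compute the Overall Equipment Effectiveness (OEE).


Formula: OEE = Availability * Performance * Quality / 10000
A * P = 96.5% * 80.4% / 100 = 77.59%
OEE = 77.59% * 92.9% / 100 = 72.1%

72.1%


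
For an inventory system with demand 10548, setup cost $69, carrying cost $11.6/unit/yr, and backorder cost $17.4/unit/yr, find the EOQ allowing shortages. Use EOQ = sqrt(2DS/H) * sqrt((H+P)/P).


Formula: EOQ* = sqrt(2DS/H) * sqrt((H+P)/P)
Base EOQ = sqrt(2*10548*69/11.6) = 354.24 units
Correction = sqrt((11.6+17.4)/17.4) = 1.29099
EOQ* = 354.24 * 1.29099 = 457.3 units

457.3 units


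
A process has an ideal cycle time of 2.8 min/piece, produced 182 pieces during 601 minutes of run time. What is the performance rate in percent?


Formula: Performance = (Ideal CT * Total Count) / Run Time * 100
Ideal output time = 2.8 * 182 = 509.6 min
Performance = 509.6 / 601 * 100 = 84.8%

84.8%


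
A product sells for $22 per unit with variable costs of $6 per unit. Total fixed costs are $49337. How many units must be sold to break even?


Formula: BEQ = Fixed Costs / (Price - Variable Cost)
Contribution margin = $22 - $6 = $16/unit
BEQ = ceil($49337 / $16/unit) = ceil(3083.56) = 3084 units

3084 units


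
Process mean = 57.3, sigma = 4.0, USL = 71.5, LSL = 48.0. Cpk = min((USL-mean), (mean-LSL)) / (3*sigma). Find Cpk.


Cpu = (71.5 - 57.3) / (3 * 4.0) = 1.18
Cpl = (57.3 - 48.0) / (3 * 4.0) = 0.78
Cpk = min(1.18, 0.78) = 0.78

0.78


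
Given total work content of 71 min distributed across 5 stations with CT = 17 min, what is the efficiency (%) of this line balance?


Formula: Efficiency = Sum of Task Times / (N_stations * CT) * 100
Total station capacity = 5 stations * 17 min = 85 min
Efficiency = 71 / 85 * 100 = 83.5%

83.5%


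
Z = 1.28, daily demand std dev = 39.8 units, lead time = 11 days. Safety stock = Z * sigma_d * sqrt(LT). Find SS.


Formula: SS = z * sigma_d * sqrt(LT)
sqrt(LT) = sqrt(11) = 3.3166
SS = 1.28 * 39.8 * 3.3166
SS = 169.0 units

169.0 units


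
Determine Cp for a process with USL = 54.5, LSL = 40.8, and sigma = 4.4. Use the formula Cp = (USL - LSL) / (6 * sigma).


Cp = (54.5 - 40.8) / (6 * 4.4)

0.52


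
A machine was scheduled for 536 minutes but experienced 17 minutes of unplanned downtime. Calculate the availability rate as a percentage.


Formula: Availability = (Planned Time - Downtime) / Planned Time * 100
Uptime = 536 - 17 = 519 min
Availability = 519 / 536 * 100 = 96.8%

96.8%


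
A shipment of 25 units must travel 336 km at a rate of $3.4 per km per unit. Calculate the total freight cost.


TC = dist * cost * units = 336 * 3.4 * 25 = $28560.00

$28560.00


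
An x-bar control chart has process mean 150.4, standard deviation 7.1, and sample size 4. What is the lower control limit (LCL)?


LCL = 150.4 - 3 * 7.1 / sqrt(4)

139.75


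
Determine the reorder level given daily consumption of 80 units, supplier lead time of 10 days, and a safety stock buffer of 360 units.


Formula: ROP = (Daily Demand * Lead Time) + Safety Stock
Demand during lead time = 80 * 10 = 800 units
ROP = 800 + 360 = 1160 units

1160 units


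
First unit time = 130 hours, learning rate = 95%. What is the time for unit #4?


Formula: T_n = T_1 * (learning_rate)^(log2(n)) where learning_rate = rate/100
Doublings = log2(4) = 2
T_n = 130 * 0.95^2
T_n = 130 * 0.9025 = 117.3 hours

117.3 hours


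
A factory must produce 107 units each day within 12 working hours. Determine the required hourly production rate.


Formula: Production Rate = Daily Demand / Available Hours
Rate = 107 units/day / 12 hours/day
Rate = 8.9 units/hour

8.9 units/hour


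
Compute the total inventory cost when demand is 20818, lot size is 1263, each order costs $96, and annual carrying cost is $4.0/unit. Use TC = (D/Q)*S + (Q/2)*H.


TC = 20818/1263 * 96 + 1263/2 * 4.0

$4108.37


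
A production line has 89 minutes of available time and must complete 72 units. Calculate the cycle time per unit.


Formula: CT = Available Time / Number of Units
CT = 89 min / 72 units
CT = 1.24 min/unit

1.24 min/unit


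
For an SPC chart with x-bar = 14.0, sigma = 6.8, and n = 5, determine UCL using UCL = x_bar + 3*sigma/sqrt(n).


UCL = 14.0 + 3 * 6.8 / sqrt(5)

23.12


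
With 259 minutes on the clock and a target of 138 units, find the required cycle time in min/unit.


Formula: CT = Available Time / Number of Units
CT = 259 min / 138 units
CT = 1.88 min/unit

1.88 min/unit


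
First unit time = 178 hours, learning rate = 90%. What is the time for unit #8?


Formula: T_n = T_1 * (learning_rate)^(log2(n)) where learning_rate = rate/100
Doublings = log2(8) = 3
T_n = 178 * 0.9^3
T_n = 178 * 0.729 = 129.8 hours

129.8 hours


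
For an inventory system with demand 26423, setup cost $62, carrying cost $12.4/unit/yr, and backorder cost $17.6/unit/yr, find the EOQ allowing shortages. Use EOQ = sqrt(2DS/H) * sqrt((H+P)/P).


Formula: EOQ* = sqrt(2DS/H) * sqrt((H+P)/P)
Base EOQ = sqrt(2*26423*62/12.4) = 514.03 units
Correction = sqrt((12.4+17.6)/17.6) = 1.30558
EOQ* = 514.03 * 1.30558 = 671.1 units

671.1 units


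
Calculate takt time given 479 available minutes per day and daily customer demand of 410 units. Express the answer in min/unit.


Formula: Takt Time = Available Production Time / Customer Demand
Takt = 479 min/day / 410 units/day
Takt = 1.17 min/unit

1.17 min/unit


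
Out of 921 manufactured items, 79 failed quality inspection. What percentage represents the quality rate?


Formula: Quality Rate = Good Pieces / Total Pieces * 100
Good pieces = 921 - 79 = 842
QR = 842 / 921 * 100 = 91.4%

91.4%


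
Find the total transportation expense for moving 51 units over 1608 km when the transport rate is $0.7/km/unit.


TC = dist * cost * units = 1608 * 0.7 * 51 = $57405.60

$57405.60


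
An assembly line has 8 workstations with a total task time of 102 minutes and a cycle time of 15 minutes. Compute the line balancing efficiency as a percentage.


Formula: Efficiency = Sum of Task Times / (N_stations * CT) * 100
Total station capacity = 8 stations * 15 min = 120 min
Efficiency = 102 / 120 * 100 = 85.0%

85.0%


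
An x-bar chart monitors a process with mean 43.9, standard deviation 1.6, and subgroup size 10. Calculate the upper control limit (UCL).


UCL = 43.9 + 3 * 1.6 / sqrt(10)

45.42


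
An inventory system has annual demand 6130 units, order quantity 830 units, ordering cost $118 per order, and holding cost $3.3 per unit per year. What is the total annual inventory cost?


TC = 6130/830 * 118 + 830/2 * 3.3

$2240.99


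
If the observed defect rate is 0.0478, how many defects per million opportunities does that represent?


DPMO = defect_rate * 1000000 = 0.0478 * 1000000

47800


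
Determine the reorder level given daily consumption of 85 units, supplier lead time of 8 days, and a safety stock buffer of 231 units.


Formula: ROP = (Daily Demand * Lead Time) + Safety Stock
Demand during lead time = 85 * 8 = 680 units
ROP = 680 + 231 = 911 units

911 units


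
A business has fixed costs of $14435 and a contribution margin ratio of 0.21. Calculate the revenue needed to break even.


Formula: BER = Fixed Costs / Contribution Margin Ratio
BER = $14435 / 0.21
BER = $68738.10 (to the nearest cent)

$68738.10


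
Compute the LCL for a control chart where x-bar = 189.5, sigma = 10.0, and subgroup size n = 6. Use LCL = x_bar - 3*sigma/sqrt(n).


LCL = 189.5 - 3 * 10.0 / sqrt(6)

177.25


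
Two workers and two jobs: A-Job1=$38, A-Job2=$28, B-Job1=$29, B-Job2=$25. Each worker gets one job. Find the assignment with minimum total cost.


Option 1: A->1 + B->2 = $38 + $25 = $63
Option 2: A->2 + B->1 = $28 + $29 = $57
Min cost = min($63, $57) = $57

$57


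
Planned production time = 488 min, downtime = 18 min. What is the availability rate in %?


Formula: Availability = (Planned Time - Downtime) / Planned Time * 100
Uptime = 488 - 18 = 470 min
Availability = 470 / 488 * 100 = 96.3%

96.3%


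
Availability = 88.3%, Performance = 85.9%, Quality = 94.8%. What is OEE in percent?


Formula: OEE = Availability * Performance * Quality / 10000
A * P = 88.3% * 85.9% / 100 = 75.85%
OEE = 75.85% * 94.8% / 100 = 71.9%

71.9%


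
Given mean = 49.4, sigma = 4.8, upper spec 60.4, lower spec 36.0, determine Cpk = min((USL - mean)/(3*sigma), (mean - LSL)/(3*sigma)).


Cpu = (60.4 - 49.4) / (3 * 4.8) = 0.76
Cpl = (49.4 - 36.0) / (3 * 4.8) = 0.93
Cpk = min(0.76, 0.93) = 0.76

0.76


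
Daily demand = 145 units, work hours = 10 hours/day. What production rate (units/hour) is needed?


Formula: Production Rate = Daily Demand / Available Hours
Rate = 145 units/day / 10 hours/day
Rate = 14.5 units/hour

14.5 units/hour


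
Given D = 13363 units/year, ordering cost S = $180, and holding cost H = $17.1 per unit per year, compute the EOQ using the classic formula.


Formula: EOQ = sqrt(2 * D * S / H)
Numerator: 2 * 13363 * 180 = 4810680
2DS/H = 4810680 / 17.1 = 281326.3
EOQ = sqrt(281326.3) = 530.4 units

530.4 units


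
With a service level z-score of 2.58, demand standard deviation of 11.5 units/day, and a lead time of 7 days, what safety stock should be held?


Formula: SS = z * sigma_d * sqrt(LT)
sqrt(LT) = sqrt(7) = 2.6458
SS = 2.58 * 11.5 * 2.6458
SS = 78.5 units

78.5 units


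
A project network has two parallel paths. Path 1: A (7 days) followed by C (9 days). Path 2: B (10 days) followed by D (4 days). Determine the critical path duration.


Path 1 = 7 + 9 = 16 days
Path 2 = 10 + 4 = 14 days
Duration = max(16, 14) = 16 days

16 days


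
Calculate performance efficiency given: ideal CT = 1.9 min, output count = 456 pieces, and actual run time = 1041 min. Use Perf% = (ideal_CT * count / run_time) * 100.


Formula: Performance = (Ideal CT * Total Count) / Run Time * 100
Ideal output time = 1.9 * 456 = 866.4 min
Performance = 866.4 / 1041 * 100 = 83.2%

83.2%


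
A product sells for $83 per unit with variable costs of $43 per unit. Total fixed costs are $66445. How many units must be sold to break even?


Formula: BEQ = Fixed Costs / (Price - Variable Cost)
Contribution margin = $83 - $43 = $40/unit
BEQ = ceil($66445 / $40/unit) = ceil(1661.12) = 1662 units

1662 units


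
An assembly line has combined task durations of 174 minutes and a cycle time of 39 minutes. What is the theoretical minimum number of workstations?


Formula: N_min = ceil(Sum of Task Times / Cycle Time)
N_min = ceil(174 min / 39 min) = ceil(4.4615)
N_min = 5 stations

5


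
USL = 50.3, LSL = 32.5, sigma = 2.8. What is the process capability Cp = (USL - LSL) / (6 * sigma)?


Cp = (50.3 - 32.5) / (6 * 2.8)

1.06


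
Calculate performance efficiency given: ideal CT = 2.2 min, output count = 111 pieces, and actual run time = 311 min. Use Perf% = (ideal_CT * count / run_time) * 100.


Formula: Performance = (Ideal CT * Total Count) / Run Time * 100
Ideal output time = 2.2 * 111 = 244.2 min
Performance = 244.2 / 311 * 100 = 78.5%

78.5%


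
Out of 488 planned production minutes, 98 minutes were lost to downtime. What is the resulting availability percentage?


Formula: Availability = (Planned Time - Downtime) / Planned Time * 100
Uptime = 488 - 98 = 390 min
Availability = 390 / 488 * 100 = 79.9%

79.9%


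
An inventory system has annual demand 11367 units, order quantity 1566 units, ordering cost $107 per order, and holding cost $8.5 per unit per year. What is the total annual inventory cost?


TC = 11367/1566 * 107 + 1566/2 * 8.5

$7432.17


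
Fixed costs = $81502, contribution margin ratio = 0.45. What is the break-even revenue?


Formula: BER = Fixed Costs / Contribution Margin Ratio
BER = $81502 / 0.45
BER = $181115.56 (to the nearest cent)

$181115.56


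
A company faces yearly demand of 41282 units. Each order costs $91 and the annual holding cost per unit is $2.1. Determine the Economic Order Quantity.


Formula: EOQ = sqrt(2 * D * S / H)
Numerator: 2 * 41282 * 91 = 7513324
2DS/H = 7513324 / 2.1 = 3577773.3
EOQ = sqrt(3577773.3) = 1891.5 units

1891.5 units


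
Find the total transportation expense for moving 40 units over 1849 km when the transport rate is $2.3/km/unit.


TC = dist * cost * units = 1849 * 2.3 * 40 = $170108.00

$170108.00


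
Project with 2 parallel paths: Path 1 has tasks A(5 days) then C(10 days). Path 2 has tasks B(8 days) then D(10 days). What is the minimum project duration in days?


Path 1 = 5 + 10 = 15 days
Path 2 = 8 + 10 = 18 days
Duration = max(15, 18) = 18 days

18 days


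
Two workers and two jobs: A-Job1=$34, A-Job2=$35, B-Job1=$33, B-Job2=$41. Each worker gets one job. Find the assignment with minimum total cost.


Option 1: A->1 + B->2 = $34 + $41 = $75
Option 2: A->2 + B->1 = $35 + $33 = $68
Min cost = min($75, $68) = $68

$68


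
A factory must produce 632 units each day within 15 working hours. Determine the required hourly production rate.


Formula: Production Rate = Daily Demand / Available Hours
Rate = 632 units/day / 15 hours/day
Rate = 42.1 units/hour

42.1 units/hour


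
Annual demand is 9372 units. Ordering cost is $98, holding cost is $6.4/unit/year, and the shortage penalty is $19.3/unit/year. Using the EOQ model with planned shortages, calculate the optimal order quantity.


Formula: EOQ* = sqrt(2DS/H) * sqrt((H+P)/P)
Base EOQ = sqrt(2*9372*98/6.4) = 535.74 units
Correction = sqrt((6.4+19.3)/19.3) = 1.15395
EOQ* = 535.74 * 1.15395 = 618.2 units

618.2 units


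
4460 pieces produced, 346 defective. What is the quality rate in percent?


Formula: Quality Rate = Good Pieces / Total Pieces * 100
Good pieces = 4460 - 346 = 4114
QR = 4114 / 4460 * 100 = 92.2%

92.2%


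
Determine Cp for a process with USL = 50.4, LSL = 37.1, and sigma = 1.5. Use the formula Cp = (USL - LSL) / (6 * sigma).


Cp = (50.4 - 37.1) / (6 * 1.5)

1.48


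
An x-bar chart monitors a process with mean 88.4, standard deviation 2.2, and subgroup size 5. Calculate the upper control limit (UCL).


UCL = 88.4 + 3 * 2.2 / sqrt(5)

91.35


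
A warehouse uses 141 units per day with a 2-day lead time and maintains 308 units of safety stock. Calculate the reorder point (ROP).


Formula: ROP = (Daily Demand * Lead Time) + Safety Stock
Demand during lead time = 141 * 2 = 282 units
ROP = 282 + 308 = 590 units

590 units


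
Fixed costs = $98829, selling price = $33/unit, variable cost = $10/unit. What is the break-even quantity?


Formula: BEQ = Fixed Costs / (Price - Variable Cost)
Contribution margin = $33 - $10 = $23/unit
BEQ = ceil($98829 / $23/unit) = ceil(4296.91) = 4297 units

4297 units


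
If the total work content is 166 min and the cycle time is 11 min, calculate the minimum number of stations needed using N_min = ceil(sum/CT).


Formula: N_min = ceil(Sum of Task Times / Cycle Time)
N_min = ceil(166 min / 11 min) = ceil(15.0909)
N_min = 16 stations

16


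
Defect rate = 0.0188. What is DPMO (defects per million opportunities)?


DPMO = defect_rate * 1000000 = 0.0188 * 1000000

18800


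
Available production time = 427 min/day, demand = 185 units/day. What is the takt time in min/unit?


Formula: Takt Time = Available Production Time / Customer Demand
Takt = 427 min/day / 185 units/day
Takt = 2.31 min/unit

2.31 min/unit


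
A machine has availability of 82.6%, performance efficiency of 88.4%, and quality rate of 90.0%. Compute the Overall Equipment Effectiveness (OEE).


Formula: OEE = Availability * Performance * Quality / 10000
A * P = 82.6% * 88.4% / 100 = 73.02%
OEE = 73.02% * 90.0% / 100 = 65.7%

65.7%


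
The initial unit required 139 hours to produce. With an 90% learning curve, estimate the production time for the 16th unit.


Formula: T_n = T_1 * (learning_rate)^(log2(n)) where learning_rate = rate/100
Doublings = log2(16) = 4
T_n = 139 * 0.9^4
T_n = 139 * 0.6561 = 91.2 hours

91.2 hours


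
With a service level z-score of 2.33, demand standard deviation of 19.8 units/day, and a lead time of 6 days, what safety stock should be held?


Formula: SS = z * sigma_d * sqrt(LT)
sqrt(LT) = sqrt(6) = 2.4495
SS = 2.33 * 19.8 * 2.4495
SS = 113.0 units

113.0 units


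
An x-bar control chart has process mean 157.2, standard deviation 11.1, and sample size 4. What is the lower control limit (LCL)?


LCL = 157.2 - 3 * 11.1 / sqrt(4)

140.55


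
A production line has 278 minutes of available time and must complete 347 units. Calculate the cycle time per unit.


Formula: CT = Available Time / Number of Units
CT = 278 min / 347 units
CT = 0.8 min/unit

0.8 min/unit
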